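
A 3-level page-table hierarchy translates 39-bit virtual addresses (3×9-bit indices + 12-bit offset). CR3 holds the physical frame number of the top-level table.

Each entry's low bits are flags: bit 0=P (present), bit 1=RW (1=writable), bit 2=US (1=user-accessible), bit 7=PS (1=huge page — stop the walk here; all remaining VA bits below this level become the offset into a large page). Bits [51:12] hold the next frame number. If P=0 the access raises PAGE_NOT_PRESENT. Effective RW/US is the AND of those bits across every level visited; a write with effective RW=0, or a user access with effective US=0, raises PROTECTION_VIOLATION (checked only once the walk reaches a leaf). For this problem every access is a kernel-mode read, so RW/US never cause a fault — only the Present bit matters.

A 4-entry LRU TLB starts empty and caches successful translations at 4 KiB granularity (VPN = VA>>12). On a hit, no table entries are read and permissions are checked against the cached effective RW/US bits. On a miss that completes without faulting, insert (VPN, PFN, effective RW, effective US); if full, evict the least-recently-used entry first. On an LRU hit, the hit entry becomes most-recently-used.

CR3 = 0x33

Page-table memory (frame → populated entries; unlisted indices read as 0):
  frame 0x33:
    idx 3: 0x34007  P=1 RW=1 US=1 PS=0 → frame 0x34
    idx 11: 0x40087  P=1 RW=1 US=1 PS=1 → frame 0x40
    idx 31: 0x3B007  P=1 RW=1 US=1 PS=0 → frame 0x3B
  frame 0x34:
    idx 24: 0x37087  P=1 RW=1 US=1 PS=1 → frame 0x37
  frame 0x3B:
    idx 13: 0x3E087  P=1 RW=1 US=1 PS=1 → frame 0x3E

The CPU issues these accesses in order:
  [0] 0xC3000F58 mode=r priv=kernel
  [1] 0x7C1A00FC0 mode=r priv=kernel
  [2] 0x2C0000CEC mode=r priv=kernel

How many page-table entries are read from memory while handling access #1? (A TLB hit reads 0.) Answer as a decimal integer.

Trace:
#0 VA=0xC3000F58 (r,kernel):
  L0 @0x33[3] → 0x34007  P=1,RW=1,US=1,PS=0
  L1 @0x34[24] → 0x37087  P=1,RW=1,US=1,PS=1
  ✓ 0x37F58 (huge @L1)  — 2 lookups
#1 VA=0x7C1A00FC0 (r,kernel):
  L0 @0x33[31] → 0x3B007  P=1,RW=1,US=1,PS=0
  L1 @0x3B[13] → 0x3E087  P=1,RW=1,US=1,PS=1
  ✓ 0x3EFC0 (huge @L1)  — 2 lookups
#2 VA=0x2C0000CEC (r,kernel):
  L0 @0x33[11] → 0x40087  P=1,RW=1,US=1,PS=1
  ✓ 0x40CEC (huge @L0)  — 1 lookups

Entries read for #1: 2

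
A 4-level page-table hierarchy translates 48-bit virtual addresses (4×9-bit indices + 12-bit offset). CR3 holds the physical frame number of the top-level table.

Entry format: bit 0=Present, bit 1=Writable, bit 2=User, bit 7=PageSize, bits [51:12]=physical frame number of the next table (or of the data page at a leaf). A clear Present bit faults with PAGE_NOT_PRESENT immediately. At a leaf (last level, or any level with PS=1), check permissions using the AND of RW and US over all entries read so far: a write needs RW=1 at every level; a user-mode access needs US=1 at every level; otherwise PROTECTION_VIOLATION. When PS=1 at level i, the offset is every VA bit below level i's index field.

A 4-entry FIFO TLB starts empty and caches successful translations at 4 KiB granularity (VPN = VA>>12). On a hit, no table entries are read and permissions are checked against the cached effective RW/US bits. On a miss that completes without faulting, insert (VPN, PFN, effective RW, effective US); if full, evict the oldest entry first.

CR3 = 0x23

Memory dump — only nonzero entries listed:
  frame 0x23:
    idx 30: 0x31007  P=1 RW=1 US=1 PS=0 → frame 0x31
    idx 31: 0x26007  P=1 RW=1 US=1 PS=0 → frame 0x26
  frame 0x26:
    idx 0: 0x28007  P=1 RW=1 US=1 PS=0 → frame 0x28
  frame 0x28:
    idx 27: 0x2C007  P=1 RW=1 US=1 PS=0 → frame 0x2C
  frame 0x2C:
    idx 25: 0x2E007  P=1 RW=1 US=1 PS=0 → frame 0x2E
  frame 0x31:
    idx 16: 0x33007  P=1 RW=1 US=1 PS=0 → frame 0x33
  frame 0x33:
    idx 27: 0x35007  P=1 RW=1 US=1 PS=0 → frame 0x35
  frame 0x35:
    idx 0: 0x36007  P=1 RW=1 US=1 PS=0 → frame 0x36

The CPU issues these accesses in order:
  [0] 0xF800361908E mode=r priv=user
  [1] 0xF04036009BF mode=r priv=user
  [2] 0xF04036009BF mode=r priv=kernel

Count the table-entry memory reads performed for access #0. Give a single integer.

Walk each access:
#0 VA=0xF800361908E (r,user):
  [0] read 0x23 idx=31: raw=0x26007 flags P=1 W=1 U=1 S=0
  [1] read 0x26 idx=0: raw=0x28007 flags P=1 W=1 U=1 S=0
  [2] read 0x28 idx=27: raw=0x2C007 flags P=1 W=1 U=1 S=0
  [3] read 0x2C idx=25: raw=0x2E007 flags P=1 W=1 U=1 S=0
  ✓ 0x2E08E  — 4 lookups
#1 VA=0xF04036009BF (r,user):
  [0] read 0x23 idx=30: raw=0x31007 flags P=1 W=1 U=1 S=0
  [1] read 0x31 idx=16: raw=0x33007 flags P=1 W=1 U=1 S=0
  [2] read 0x33 idx=27: raw=0x35007 flags P=1 W=1 U=1 S=0
  [3] read 0x35 idx=0: raw=0x36007 flags P=1 W=1 U=1 S=0
  ✓ 0x369BF  — 4 lookups
#2 VA=0xF04036009BF (r,kernel):
  TLB hit vpn=0xF0403600 → PA=0x369BF

Entries read for #0: 4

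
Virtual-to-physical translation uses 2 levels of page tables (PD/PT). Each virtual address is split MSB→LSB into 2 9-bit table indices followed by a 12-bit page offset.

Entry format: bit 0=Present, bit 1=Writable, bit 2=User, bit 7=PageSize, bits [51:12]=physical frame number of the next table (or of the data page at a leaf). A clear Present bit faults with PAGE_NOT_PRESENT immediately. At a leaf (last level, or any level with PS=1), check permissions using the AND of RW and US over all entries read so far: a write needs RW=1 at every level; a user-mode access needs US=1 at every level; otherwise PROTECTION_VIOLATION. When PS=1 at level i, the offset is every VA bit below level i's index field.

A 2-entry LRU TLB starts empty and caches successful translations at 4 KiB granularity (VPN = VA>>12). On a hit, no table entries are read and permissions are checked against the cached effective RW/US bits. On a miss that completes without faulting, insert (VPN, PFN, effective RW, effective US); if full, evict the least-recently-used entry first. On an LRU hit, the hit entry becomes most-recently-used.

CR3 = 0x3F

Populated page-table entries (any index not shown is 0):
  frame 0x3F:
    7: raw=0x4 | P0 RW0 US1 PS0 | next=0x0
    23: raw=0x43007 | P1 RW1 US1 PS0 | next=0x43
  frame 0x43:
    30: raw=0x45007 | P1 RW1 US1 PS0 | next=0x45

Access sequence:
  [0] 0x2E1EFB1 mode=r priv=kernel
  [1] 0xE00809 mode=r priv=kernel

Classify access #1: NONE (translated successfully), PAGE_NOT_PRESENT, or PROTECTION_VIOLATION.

Per-access translation:
#0 VA=0x2E1EFB1 (r,kernel):
  [0] read 0x3F idx=23: raw=0x43007 flags P=1 W=1 U=1 S=0
  [1] read 0x43 idx=30: raw=0x45007 flags P=1 W=1 U=1 S=0
  ✓ 0x45FB1  — 2 lookups
#1 VA=0xE00809 (r,kernel):
  [0] read 0x3F idx=7: raw=0x4 flags P=0 W=0 U=1 S=0
  → PAGE_NOT_PRESENT  (1 entries read)

Access #1 fault: PAGE_NOT_PRESENT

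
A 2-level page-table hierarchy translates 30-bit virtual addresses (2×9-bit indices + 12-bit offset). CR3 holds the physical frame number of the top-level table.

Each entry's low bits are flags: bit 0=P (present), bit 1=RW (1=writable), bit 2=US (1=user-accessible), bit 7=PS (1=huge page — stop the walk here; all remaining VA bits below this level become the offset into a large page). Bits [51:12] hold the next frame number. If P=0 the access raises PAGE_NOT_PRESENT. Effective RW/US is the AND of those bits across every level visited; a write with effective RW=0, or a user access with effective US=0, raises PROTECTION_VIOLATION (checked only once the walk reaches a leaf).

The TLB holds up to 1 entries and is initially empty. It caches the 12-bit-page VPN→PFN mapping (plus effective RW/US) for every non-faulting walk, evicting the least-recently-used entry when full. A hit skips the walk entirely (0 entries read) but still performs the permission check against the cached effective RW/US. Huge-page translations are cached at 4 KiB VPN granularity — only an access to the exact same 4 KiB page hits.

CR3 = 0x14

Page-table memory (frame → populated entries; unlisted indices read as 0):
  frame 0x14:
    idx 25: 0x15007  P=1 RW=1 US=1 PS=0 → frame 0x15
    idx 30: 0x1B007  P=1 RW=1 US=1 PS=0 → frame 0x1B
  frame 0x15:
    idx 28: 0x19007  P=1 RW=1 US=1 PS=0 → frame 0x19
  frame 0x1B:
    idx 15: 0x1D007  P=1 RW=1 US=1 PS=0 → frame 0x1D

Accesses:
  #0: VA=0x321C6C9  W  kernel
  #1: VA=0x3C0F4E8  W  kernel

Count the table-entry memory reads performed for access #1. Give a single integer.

Trace:
#0 VA=0x321C6C9 (w,kernel):
  lvl0: tbl 0x14, slot 25 ⇒ 0x15007 (P1/RW1/US1/PS0)
  lvl1: tbl 0x15, slot 28 ⇒ 0x19007 (P1/RW1/US1/PS0)
  ⇒ phys 0x196C9  [2 reads]
#1 VA=0x3C0F4E8 (w,kernel):
  lvl0: tbl 0x14, slot 30 ⇒ 0x1B007 (P1/RW1/US1/PS0)
  lvl1: tbl 0x1B, slot 15 ⇒ 0x1D007 (P1/RW1/US1/PS0)
  ⇒ phys 0x1D4E8  [2 reads]

Entries read for #1: 2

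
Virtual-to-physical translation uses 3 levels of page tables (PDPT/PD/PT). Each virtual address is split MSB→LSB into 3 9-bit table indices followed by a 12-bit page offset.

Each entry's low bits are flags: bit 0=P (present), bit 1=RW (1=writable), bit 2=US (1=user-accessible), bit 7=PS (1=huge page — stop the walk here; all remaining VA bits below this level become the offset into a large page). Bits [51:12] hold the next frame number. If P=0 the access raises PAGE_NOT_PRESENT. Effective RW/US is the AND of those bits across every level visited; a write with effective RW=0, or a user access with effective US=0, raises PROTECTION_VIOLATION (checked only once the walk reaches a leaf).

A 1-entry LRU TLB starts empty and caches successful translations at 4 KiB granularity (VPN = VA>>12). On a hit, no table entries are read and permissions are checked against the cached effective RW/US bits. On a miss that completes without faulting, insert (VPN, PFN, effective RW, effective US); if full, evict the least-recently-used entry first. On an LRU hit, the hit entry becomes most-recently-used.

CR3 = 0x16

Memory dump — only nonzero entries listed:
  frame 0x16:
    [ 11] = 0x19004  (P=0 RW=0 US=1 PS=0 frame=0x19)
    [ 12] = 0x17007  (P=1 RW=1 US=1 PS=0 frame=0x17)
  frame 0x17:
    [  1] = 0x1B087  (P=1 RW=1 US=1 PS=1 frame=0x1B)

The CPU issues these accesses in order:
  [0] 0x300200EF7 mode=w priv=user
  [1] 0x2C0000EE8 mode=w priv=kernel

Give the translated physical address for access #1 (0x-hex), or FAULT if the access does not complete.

Trace:
#0 VA=0x300200EF7 (w,user):
  L0 @0x16[12] → 0x17007  P=1,RW=1,US=1,PS=0
  L1 @0x17[1] → 0x1B087  P=1,RW=1,US=1,PS=1
  ✓ 0x1BEF7 (huge @L1)  — 2 lookups
#1 VA=0x2C0000EE8 (w,kernel):
  L0 @0x16[11] → 0x19004  P=0,RW=0,US=1,PS=0
  → PAGE_NOT_PRESENT  (1 entries read)

Access #1 PA: FAULT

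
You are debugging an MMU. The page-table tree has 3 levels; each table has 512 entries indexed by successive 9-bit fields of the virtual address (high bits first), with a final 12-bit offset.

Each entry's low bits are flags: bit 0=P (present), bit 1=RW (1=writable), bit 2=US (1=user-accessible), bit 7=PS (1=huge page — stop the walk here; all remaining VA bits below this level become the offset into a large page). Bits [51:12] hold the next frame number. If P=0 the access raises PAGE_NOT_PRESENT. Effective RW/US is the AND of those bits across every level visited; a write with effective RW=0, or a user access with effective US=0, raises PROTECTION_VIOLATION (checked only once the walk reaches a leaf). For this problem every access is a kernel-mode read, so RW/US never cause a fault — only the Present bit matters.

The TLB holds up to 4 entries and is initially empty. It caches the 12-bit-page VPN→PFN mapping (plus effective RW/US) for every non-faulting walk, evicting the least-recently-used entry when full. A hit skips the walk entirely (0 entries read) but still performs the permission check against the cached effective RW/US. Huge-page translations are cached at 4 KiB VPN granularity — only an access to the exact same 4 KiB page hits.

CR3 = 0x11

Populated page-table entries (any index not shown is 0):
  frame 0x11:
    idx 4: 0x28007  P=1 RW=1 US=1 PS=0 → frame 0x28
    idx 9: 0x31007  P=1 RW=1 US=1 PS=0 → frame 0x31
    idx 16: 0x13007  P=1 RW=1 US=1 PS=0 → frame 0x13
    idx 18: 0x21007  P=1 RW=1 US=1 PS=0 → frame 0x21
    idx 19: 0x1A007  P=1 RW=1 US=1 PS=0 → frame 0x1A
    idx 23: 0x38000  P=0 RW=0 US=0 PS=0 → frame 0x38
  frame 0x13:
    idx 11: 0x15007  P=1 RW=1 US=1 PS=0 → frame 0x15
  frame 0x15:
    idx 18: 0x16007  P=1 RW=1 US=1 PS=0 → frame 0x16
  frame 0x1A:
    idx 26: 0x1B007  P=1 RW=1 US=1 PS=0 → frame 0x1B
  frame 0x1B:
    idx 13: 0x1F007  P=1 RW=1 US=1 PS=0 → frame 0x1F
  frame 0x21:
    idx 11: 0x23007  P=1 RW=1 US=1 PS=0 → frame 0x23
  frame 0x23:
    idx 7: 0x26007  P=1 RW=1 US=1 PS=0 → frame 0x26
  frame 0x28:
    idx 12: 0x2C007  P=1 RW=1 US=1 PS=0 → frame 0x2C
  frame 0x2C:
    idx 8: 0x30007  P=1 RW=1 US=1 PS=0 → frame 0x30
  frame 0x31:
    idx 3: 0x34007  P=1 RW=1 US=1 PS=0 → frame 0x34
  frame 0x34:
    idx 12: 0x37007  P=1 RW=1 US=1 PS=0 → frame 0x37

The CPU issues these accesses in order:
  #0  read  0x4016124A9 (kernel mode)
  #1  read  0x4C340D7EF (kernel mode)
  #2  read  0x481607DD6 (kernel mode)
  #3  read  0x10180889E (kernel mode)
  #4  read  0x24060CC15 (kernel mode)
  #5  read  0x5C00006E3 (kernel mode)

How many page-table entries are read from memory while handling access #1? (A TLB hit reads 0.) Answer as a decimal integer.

Trace:
#0 VA=0x4016124A9 (r,kernel):
  lvl0: tbl 0x11, slot 16 ⇒ 0x13007 (P1/RW1/US1/PS0)
  lvl1: tbl 0x13, slot 11 ⇒ 0x15007 (P1/RW1/US1/PS0)
  lvl2: tbl 0x15, slot 18 ⇒ 0x16007 (P1/RW1/US1/PS0)
  → PA=0x164A9  (3 entries read)
#1 VA=0x4C340D7EF (r,kernel):
  lvl0: tbl 0x11, slot 19 ⇒ 0x1A007 (P1/RW1/US1/PS0)
  lvl1: tbl 0x1A, slot 26 ⇒ 0x1B007 (P1/RW1/US1/PS0)
  lvl2: tbl 0x1B, slot 13 ⇒ 0x1F007 (P1/RW1/US1/PS0)
  → PA=0x1F7EF  (3 entries read)
#2 VA=0x481607DD6 (r,kernel):
  lvl0: tbl 0x11, slot 18 ⇒ 0x21007 (P1/RW1/US1/PS0)
  lvl1: tbl 0x21, slot 11 ⇒ 0x23007 (P1/RW1/US1/PS0)
  lvl2: tbl 0x23, slot 7 ⇒ 0x26007 (P1/RW1/US1/PS0)
  → PA=0x26DD6  (3 entries read)
#3 VA=0x10180889E (r,kernel):
  lvl0: tbl 0x11, slot 4 ⇒ 0x28007 (P1/RW1/US1/PS0)
  lvl1: tbl 0x28, slot 12 ⇒ 0x2C007 (P1/RW1/US1/PS0)
  lvl2: tbl 0x2C, slot 8 ⇒ 0x30007 (P1/RW1/US1/PS0)
  → PA=0x3089E  (3 entries read)
#4 VA=0x24060CC15 (r,kernel):
  lvl0: tbl 0x11, slot 9 ⇒ 0x31007 (P1/RW1/US1/PS0)
  lvl1: tbl 0x31, slot 3 ⇒ 0x34007 (P1/RW1/US1/PS0)
  lvl2: tbl 0x34, slot 12 ⇒ 0x37007 (P1/RW1/US1/PS0)
  → PA=0x37C15  (3 entries read)
#5 VA=0x5C00006E3 (r,kernel):
  lvl0: tbl 0x11, slot 23 ⇒ 0x38000 (P0/RW0/US0/PS0)
  ⇒ fault: PAGE_NOT_PRESENT  — 1 lookups

Entries read for #1: 3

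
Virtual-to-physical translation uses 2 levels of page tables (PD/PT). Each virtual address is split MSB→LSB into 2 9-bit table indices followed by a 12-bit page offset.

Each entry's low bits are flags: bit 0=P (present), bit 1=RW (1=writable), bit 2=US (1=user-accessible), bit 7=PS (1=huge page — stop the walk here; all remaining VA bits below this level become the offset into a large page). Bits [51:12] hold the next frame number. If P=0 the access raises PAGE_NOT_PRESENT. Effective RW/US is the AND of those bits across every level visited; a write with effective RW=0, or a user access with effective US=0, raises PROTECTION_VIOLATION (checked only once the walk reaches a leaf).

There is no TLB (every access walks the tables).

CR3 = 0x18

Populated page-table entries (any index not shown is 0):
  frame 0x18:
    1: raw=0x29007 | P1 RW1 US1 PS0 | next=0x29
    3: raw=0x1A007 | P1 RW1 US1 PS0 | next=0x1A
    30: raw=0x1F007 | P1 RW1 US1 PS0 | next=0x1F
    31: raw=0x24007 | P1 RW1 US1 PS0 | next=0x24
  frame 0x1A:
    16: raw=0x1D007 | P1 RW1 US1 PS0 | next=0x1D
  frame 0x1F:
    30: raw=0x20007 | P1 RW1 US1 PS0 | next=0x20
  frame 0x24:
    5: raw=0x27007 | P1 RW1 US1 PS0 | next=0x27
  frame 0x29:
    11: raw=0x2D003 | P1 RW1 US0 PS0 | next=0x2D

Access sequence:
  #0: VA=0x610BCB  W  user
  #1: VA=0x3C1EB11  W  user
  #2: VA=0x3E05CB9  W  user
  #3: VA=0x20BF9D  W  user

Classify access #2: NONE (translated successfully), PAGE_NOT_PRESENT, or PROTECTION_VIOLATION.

Trace:
#0 VA=0x610BCB (w,user):
  [0] read 0x18 idx=3: raw=0x1A007 flags P=1 W=1 U=1 S=0
  [1] read 0x1A idx=16: raw=0x1D007 flags P=1 W=1 U=1 S=0
  ✓ 0x1DBCB  — 2 lookups
#1 VA=0x3C1EB11 (w,user):
  [0] read 0x18 idx=30: raw=0x1F007 flags P=1 W=1 U=1 S=0
  [1] read 0x1F idx=30: raw=0x20007 flags P=1 W=1 U=1 S=0
  ✓ 0x20B11  — 2 lookups
#2 VA=0x3E05CB9 (w,user):
  [0] read 0x18 idx=31: raw=0x24007 flags P=1 W=1 U=1 S=0
  [1] read 0x24 idx=5: raw=0x27007 flags P=1 W=1 U=1 S=0
  ✓ 0x27CB9  — 2 lookups
#3 VA=0x20BF9D (w,user):
  [0] read 0x18 idx=1: raw=0x29007 flags P=1 W=1 U=1 S=0
  [1] read 0x29 idx=11: raw=0x2D003 flags P=1 W=1 U=0 S=0
  ✗ PROTECTION_VIOLATION  [2 reads]

Access #2 fault: NONE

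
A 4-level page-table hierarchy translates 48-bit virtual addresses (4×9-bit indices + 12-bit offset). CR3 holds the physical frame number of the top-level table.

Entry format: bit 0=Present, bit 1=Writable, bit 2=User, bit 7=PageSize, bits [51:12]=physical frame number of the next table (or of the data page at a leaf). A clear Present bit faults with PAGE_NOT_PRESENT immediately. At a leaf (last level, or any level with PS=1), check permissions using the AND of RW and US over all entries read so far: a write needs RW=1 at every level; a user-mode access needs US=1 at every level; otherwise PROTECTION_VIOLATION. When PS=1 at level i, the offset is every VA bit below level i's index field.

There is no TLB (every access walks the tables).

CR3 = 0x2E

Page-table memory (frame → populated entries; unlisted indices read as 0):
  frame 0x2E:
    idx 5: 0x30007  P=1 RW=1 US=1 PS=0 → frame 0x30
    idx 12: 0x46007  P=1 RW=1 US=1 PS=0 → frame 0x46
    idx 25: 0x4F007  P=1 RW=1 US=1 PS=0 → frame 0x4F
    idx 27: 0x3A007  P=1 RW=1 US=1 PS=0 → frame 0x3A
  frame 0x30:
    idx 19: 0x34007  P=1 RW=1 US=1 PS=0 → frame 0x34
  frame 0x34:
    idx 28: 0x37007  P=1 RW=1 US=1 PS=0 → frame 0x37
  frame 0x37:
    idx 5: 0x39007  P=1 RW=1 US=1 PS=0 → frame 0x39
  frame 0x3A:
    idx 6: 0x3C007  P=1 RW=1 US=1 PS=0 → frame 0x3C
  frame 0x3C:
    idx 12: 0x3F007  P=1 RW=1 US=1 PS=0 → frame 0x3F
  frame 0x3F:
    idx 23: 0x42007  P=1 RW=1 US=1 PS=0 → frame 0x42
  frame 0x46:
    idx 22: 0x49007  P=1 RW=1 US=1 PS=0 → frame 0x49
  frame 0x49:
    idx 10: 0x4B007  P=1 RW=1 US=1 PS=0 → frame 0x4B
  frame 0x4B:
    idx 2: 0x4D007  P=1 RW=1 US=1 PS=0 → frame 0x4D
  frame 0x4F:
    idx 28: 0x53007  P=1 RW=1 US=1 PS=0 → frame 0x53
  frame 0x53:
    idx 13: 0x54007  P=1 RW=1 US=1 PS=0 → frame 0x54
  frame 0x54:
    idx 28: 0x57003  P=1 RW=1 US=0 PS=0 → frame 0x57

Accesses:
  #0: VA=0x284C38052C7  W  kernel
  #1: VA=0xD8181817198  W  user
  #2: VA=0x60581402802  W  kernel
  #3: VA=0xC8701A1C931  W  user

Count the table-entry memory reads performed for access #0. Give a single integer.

Per-access translation:
#0 VA=0x284C38052C7 (w,kernel):
  [0] read 0x2E idx=5: raw=0x30007 flags P=1 W=1 U=1 S=0
  [1] read 0x30 idx=19: raw=0x34007 flags P=1 W=1 U=1 S=0
  [2] read 0x34 idx=28: raw=0x37007 flags P=1 W=1 U=1 S=0
  [3] read 0x37 idx=5: raw=0x39007 flags P=1 W=1 U=1 S=0
  → PA=0x392C7  (4 entries read)
#1 VA=0xD8181817198 (w,user):
  [0] read 0x2E idx=27: raw=0x3A007 flags P=1 W=1 U=1 S=0
  [1] read 0x3A idx=6: raw=0x3C007 flags P=1 W=1 U=1 S=0
  [2] read 0x3C idx=12: raw=0x3F007 flags P=1 W=1 U=1 S=0
  [3] read 0x3F idx=23: raw=0x42007 flags P=1 W=1 U=1 S=0
  → PA=0x42198  (4 entries read)
#2 VA=0x60581402802 (w,kernel):
  [0] read 0x2E idx=12: raw=0x46007 flags P=1 W=1 U=1 S=0
  [1] read 0x46 idx=22: raw=0x49007 flags P=1 W=1 U=1 S=0
  [2] read 0x49 idx=10: raw=0x4B007 flags P=1 W=1 U=1 S=0
  [3] read 0x4B idx=2: raw=0x4D007 flags P=1 W=1 U=1 S=0
  → PA=0x4D802  (4 entries read)
#3 VA=0xC8701A1C931 (w,user):
  [0] read 0x2E idx=25: raw=0x4F007 flags P=1 W=1 U=1 S=0
  [1] read 0x4F idx=28: raw=0x53007 flags P=1 W=1 U=1 S=0
  [2] read 0x53 idx=13: raw=0x54007 flags P=1 W=1 U=1 S=0
  [3] read 0x54 idx=28: raw=0x57003 flags P=1 W=1 U=0 S=0
  → PROTECTION_VIOLATION  (4 entries read)

Entries read for #0: 4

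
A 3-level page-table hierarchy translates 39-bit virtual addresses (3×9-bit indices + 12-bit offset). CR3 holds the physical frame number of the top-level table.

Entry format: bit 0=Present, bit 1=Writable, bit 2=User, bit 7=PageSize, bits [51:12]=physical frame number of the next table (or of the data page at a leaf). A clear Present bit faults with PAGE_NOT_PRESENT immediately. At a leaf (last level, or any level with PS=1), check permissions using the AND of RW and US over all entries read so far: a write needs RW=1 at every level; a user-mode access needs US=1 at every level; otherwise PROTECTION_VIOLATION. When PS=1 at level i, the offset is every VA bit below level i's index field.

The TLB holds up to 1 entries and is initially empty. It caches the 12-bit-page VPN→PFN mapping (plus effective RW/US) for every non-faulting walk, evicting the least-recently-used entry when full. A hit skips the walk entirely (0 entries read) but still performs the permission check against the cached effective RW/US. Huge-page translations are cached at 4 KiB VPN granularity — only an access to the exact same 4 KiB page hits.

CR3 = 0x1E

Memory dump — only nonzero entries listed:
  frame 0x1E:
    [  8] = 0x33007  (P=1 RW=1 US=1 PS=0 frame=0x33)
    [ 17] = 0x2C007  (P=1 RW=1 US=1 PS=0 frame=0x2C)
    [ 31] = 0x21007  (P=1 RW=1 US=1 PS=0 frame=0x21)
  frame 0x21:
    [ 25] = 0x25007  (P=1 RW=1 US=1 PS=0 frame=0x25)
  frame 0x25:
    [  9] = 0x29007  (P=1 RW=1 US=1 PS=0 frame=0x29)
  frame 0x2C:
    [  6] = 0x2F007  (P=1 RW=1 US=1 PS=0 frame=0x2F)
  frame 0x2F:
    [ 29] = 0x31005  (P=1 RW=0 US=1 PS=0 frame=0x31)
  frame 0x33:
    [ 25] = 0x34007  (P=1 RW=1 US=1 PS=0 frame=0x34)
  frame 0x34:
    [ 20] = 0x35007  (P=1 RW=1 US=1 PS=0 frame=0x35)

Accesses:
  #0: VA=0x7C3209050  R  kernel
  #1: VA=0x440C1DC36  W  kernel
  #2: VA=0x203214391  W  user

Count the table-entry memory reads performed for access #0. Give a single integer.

Trace:
#0 VA=0x7C3209050 (r,kernel):
  L0 @0x1E[31] → 0x21007  P=1,RW=1,US=1,PS=0
  L1 @0x21[25] → 0x25007  P=1,RW=1,US=1,PS=0
  L2 @0x25[9] → 0x29007  P=1,RW=1,US=1,PS=0
  ✓ 0x29050  — 3 lookups
#1 VA=0x440C1DC36 (w,kernel):
  L0 @0x1E[17] → 0x2C007  P=1,RW=1,US=1,PS=0
  L1 @0x2C[6] → 0x2F007  P=1,RW=1,US=1,PS=0
  L2 @0x2F[29] → 0x31005  P=1,RW=0,US=1,PS=0
  → PROTECTION_VIOLATION  (3 entries read)
#2 VA=0x203214391 (w,user):
  L0 @0x1E[8] → 0x33007  P=1,RW=1,US=1,PS=0
  L1 @0x33[25] → 0x34007  P=1,RW=1,US=1,PS=0
  L2 @0x34[20] → 0x35007  P=1,RW=1,US=1,PS=0
  ✓ 0x35391  — 3 lookups

Entries read for #0: 3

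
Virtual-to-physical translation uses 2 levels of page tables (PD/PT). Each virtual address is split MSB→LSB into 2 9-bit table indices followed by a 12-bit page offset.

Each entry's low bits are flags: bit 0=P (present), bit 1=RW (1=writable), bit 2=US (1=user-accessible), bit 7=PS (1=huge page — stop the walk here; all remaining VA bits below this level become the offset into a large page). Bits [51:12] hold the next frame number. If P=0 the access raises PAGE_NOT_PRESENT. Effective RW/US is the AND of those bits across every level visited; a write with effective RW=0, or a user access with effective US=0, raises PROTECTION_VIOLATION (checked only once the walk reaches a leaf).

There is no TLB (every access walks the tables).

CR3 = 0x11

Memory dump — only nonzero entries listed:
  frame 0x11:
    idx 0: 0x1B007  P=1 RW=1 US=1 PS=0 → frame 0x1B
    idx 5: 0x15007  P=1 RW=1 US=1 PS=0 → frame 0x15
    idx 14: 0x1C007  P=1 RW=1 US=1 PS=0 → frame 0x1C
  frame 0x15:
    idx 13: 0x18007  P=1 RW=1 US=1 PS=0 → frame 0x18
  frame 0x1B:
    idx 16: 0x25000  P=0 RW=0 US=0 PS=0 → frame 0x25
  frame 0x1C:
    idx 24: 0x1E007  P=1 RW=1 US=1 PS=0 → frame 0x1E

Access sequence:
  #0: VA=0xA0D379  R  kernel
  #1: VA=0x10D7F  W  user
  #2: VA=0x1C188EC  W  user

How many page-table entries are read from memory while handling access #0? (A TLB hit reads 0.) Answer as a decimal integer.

Trace:
#0 VA=0xA0D379 (r,kernel):
  [0] read 0x11 idx=5: raw=0x15007 flags P=1 W=1 U=1 S=0
  [1] read 0x15 idx=13: raw=0x18007 flags P=1 W=1 U=1 S=0
  → PA=0x18379  (2 entries read)
#1 VA=0x10D7F (w,user):
  [0] read 0x11 idx=0: raw=0x1B007 flags P=1 W=1 U=1 S=0
  [1] read 0x1B idx=16: raw=0x25000 flags P=0 W=0 U=0 S=0
  → PAGE_NOT_PRESENT  (2 entries read)
#2 VA=0x1C188EC (w,user):
  [0] read 0x11 idx=14: raw=0x1C007 flags P=1 W=1 U=1 S=0
  [1] read 0x1C idx=24: raw=0x1E007 flags P=1 W=1 U=1 S=0
  → PA=0x1E8EC  (2 entries read)

Entries read for #0: 2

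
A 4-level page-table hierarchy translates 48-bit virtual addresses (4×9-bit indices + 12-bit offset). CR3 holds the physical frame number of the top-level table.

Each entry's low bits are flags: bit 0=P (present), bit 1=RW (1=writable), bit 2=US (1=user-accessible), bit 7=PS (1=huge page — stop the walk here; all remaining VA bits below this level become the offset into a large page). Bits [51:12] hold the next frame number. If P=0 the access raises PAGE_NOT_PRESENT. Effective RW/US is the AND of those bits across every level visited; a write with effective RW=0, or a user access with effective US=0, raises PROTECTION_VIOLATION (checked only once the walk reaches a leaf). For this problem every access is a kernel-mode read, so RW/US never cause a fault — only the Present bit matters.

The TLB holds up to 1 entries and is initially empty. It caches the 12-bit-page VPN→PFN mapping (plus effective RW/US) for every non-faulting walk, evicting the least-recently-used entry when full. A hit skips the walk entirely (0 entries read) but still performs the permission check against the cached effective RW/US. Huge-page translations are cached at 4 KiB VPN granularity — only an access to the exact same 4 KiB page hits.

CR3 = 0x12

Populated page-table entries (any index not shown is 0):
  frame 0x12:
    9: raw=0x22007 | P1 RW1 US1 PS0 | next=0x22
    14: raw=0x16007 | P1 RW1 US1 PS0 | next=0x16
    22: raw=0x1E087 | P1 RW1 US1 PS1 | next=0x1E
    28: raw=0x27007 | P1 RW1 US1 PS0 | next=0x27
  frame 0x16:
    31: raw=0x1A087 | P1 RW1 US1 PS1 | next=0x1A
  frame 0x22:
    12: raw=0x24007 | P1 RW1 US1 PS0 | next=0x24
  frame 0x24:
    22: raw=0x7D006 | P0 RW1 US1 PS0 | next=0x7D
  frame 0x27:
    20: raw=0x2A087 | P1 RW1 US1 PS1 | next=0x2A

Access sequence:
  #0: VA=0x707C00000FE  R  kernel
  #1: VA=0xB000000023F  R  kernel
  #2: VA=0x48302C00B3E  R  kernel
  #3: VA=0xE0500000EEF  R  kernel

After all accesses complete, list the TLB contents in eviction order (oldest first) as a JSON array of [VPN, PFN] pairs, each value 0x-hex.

Walk each access:
#0 VA=0x707C00000FE (r,kernel):
  lvl0: tbl 0x12, slot 14 ⇒ 0x16007 (P1/RW1/US1/PS0)
  lvl1: tbl 0x16, slot 31 ⇒ 0x1A087 (P1/RW1/US1/PS1)
  ⇒ phys 0x1A0FE (huge @L1)  [2 reads]
#1 VA=0xB000000023F (r,kernel):
  lvl0: tbl 0x12, slot 22 ⇒ 0x1E087 (P1/RW1/US1/PS1)
  ⇒ phys 0x1E23F (huge @L0)  [1 reads]
#2 VA=0x48302C00B3E (r,kernel):
  lvl0: tbl 0x12, slot 9 ⇒ 0x22007 (P1/RW1/US1/PS0)
  lvl1: tbl 0x22, slot 12 ⇒ 0x24007 (P1/RW1/US1/PS0)
  lvl2: tbl 0x24, slot 22 ⇒ 0x7D006 (P0/RW1/US1/PS0)
  ⇒ fault: PAGE_NOT_PRESENT  — 3 lookups
#3 VA=0xE0500000EEF (r,kernel):
  lvl0: tbl 0x12, slot 28 ⇒ 0x27007 (P1/RW1/US1/PS0)
  lvl1: tbl 0x27, slot 20 ⇒ 0x2A087 (P1/RW1/US1/PS1)
  ⇒ phys 0x2AEEF (huge @L1)  [2 reads]

TLB: [["0xE0500000", "0x2A"]]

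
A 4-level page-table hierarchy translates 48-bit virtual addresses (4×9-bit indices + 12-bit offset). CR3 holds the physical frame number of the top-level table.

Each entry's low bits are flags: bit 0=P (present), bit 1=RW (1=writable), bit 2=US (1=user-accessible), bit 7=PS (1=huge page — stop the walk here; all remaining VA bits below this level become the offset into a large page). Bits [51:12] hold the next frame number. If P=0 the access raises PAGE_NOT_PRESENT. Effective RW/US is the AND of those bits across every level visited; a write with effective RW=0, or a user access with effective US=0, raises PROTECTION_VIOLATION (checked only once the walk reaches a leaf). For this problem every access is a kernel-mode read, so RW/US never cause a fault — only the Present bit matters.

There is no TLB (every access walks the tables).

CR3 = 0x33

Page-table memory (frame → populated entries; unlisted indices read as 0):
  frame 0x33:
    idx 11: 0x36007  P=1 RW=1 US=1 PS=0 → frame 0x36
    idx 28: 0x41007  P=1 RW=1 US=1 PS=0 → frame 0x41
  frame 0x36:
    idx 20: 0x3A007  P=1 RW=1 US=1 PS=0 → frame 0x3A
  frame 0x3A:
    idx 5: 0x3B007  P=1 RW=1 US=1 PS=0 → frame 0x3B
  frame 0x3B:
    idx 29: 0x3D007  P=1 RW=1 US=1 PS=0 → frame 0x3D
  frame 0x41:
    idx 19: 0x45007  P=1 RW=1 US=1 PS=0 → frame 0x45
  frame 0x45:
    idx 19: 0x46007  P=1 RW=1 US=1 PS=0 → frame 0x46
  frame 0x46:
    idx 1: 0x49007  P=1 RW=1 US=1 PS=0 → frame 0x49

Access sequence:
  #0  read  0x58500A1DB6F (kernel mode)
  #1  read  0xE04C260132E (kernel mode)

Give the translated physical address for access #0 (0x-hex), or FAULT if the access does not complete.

Per-access translation:
#0 VA=0x58500A1DB6F (r,kernel):
  [0] read 0x33 idx=11: raw=0x36007 flags P=1 W=1 U=1 S=0
  [1] read 0x36 idx=20: raw=0x3A007 flags P=1 W=1 U=1 S=0
  [2] read 0x3A idx=5: raw=0x3B007 flags P=1 W=1 U=1 S=0
  [3] read 0x3B idx=29: raw=0x3D007 flags P=1 W=1 U=1 S=0
  ✓ 0x3DB6F  — 4 lookups
#1 VA=0xE04C260132E (r,kernel):
  [0] read 0x33 idx=28: raw=0x41007 flags P=1 W=1 U=1 S=0
  [1] read 0x41 idx=19: raw=0x45007 flags P=1 W=1 U=1 S=0
  [2] read 0x45 idx=19: raw=0x46007 flags P=1 W=1 U=1 S=0
  [3] read 0x46 idx=1: raw=0x49007 flags P=1 W=1 U=1 S=0
  ✓ 0x4932E  — 4 lookups

Access #0 PA: 0x3DB6F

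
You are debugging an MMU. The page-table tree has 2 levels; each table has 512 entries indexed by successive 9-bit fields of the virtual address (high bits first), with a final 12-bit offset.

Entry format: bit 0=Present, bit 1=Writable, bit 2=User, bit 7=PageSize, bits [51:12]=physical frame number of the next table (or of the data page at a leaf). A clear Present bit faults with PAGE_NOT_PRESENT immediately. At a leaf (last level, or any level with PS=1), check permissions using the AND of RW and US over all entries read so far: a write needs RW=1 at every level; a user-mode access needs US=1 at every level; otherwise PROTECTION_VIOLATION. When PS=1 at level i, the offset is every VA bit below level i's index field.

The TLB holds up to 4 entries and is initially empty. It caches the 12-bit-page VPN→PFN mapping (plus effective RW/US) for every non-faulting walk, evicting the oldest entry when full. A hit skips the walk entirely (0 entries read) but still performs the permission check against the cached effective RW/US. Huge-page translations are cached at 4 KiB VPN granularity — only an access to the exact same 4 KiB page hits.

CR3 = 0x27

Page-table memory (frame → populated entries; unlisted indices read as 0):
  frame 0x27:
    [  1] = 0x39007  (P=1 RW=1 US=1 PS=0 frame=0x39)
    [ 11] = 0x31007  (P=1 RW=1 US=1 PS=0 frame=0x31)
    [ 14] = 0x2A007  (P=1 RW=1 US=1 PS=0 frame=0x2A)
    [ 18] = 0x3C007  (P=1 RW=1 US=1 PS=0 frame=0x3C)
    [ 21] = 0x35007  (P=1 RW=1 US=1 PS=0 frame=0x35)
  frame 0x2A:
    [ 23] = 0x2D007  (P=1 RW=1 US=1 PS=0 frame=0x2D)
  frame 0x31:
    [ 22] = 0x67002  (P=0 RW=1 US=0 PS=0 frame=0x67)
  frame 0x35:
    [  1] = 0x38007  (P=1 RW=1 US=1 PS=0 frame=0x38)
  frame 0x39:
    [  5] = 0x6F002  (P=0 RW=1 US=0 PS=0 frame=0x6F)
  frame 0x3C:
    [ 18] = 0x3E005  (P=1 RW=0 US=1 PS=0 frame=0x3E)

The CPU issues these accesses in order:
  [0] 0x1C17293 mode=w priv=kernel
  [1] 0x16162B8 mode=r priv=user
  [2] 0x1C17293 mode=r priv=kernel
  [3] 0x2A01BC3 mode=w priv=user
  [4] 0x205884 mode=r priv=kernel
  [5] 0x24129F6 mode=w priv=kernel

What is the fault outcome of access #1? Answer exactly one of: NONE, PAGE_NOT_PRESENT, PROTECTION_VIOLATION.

Per-access translation:
#0 VA=0x1C17293 (w,kernel):
  lvl0: tbl 0x27, slot 14 ⇒ 0x2A007 (P1/RW1/US1/PS0)
  lvl1: tbl 0x2A, slot 23 ⇒ 0x2D007 (P1/RW1/US1/PS0)
  ⇒ phys 0x2D293  [2 reads]
#1 VA=0x16162B8 (r,user):
  lvl0: tbl 0x27, slot 11 ⇒ 0x31007 (P1/RW1/US1/PS0)
  lvl1: tbl 0x31, slot 22 ⇒ 0x67002 (P0/RW1/US0/PS0)
  → PAGE_NOT_PRESENT  (2 entries read)
#2 VA=0x1C17293 (r,kernel):
  TLB hit vpn=0x1C17 → PA=0x2D293
#3 VA=0x2A01BC3 (w,user):
  lvl0: tbl 0x27, slot 21 ⇒ 0x35007 (P1/RW1/US1/PS0)
  lvl1: tbl 0x35, slot 1 ⇒ 0x38007 (P1/RW1/US1/PS0)
  ⇒ phys 0x38BC3  [2 reads]
#4 VA=0x205884 (r,kernel):
  lvl0: tbl 0x27, slot 1 ⇒ 0x39007 (P1/RW1/US1/PS0)
  lvl1: tbl 0x39, slot 5 ⇒ 0x6F002 (P0/RW1/US0/PS0)
  → PAGE_NOT_PRESENT  (2 entries read)
#5 VA=0x24129F6 (w,kernel):
  lvl0: tbl 0x27, slot 18 ⇒ 0x3C007 (P1/RW1/US1/PS0)
  lvl1: tbl 0x3C, slot 18 ⇒ 0x3E005 (P1/RW0/US1/PS0)
  → PROTECTION_VIOLATION  (2 entries read)

Access #1 fault: PAGE_NOT_PRESENT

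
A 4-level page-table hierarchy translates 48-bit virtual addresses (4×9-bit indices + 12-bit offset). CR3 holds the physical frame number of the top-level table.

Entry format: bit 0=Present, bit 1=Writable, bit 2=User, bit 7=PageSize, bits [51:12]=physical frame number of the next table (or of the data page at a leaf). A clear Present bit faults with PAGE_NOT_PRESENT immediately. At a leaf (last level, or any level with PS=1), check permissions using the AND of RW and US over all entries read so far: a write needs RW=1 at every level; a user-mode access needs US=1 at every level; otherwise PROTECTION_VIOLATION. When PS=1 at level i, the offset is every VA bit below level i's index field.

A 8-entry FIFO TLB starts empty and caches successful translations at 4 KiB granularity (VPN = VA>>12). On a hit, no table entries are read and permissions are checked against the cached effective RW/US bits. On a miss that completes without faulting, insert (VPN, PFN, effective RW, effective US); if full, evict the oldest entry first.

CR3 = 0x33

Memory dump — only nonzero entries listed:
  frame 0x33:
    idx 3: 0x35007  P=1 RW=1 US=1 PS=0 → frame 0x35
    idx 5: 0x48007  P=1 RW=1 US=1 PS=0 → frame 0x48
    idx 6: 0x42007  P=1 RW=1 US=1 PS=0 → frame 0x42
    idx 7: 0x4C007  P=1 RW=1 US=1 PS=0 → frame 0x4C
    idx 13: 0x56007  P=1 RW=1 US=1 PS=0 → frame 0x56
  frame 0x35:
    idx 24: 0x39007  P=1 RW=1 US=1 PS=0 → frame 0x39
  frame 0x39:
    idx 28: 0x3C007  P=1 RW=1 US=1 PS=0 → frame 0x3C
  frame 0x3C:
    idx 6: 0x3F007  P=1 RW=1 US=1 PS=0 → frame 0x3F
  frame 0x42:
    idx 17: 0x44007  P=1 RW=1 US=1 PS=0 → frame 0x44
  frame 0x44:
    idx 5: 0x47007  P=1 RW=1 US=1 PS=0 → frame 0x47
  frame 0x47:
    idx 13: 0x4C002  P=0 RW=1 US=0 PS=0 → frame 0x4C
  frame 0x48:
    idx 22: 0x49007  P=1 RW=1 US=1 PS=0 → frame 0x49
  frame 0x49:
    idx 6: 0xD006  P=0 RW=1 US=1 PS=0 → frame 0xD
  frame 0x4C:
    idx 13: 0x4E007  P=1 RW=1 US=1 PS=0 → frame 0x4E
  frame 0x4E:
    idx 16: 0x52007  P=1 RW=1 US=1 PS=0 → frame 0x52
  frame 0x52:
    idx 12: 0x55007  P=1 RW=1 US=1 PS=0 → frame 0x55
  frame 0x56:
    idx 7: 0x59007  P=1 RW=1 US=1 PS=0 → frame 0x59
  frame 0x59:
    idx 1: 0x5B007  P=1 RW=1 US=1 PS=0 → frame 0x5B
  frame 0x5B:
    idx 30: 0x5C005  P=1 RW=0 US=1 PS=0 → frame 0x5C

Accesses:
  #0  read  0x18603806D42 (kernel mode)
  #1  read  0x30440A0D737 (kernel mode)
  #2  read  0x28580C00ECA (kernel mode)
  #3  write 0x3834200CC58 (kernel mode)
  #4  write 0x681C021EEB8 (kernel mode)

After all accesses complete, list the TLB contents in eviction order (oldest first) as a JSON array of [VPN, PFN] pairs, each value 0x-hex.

Per-access translation:
#0 VA=0x18603806D42 (r,kernel):
  lvl0: tbl 0x33, slot 3 ⇒ 0x35007 (P1/RW1/US1/PS0)
  lvl1: tbl 0x35, slot 24 ⇒ 0x39007 (P1/RW1/US1/PS0)
  lvl2: tbl 0x39, slot 28 ⇒ 0x3C007 (P1/RW1/US1/PS0)
  lvl3: tbl 0x3C, slot 6 ⇒ 0x3F007 (P1/RW1/US1/PS0)
  ✓ 0x3FD42  — 4 lookups
#1 VA=0x30440A0D737 (r,kernel):
  lvl0: tbl 0x33, slot 6 ⇒ 0x42007 (P1/RW1/US1/PS0)
  lvl1: tbl 0x42, slot 17 ⇒ 0x44007 (P1/RW1/US1/PS0)
  lvl2: tbl 0x44, slot 5 ⇒ 0x47007 (P1/RW1/US1/PS0)
  lvl3: tbl 0x47, slot 13 ⇒ 0x4C002 (P0/RW1/US0/PS0)
  → PAGE_NOT_PRESENT  (4 entries read)
#2 VA=0x28580C00ECA (r,kernel):
  lvl0: tbl 0x33, slot 5 ⇒ 0x48007 (P1/RW1/US1/PS0)
  lvl1: tbl 0x48, slot 22 ⇒ 0x49007 (P1/RW1/US1/PS0)
  lvl2: tbl 0x49, slot 6 ⇒ 0xD006 (P0/RW1/US1/PS0)
  → PAGE_NOT_PRESENT  (3 entries read)
#3 VA=0x3834200CC58 (w,kernel):
  lvl0: tbl 0x33, slot 7 ⇒ 0x4C007 (P1/RW1/US1/PS0)
  lvl1: tbl 0x4C, slot 13 ⇒ 0x4E007 (P1/RW1/US1/PS0)
  lvl2: tbl 0x4E, slot 16 ⇒ 0x52007 (P1/RW1/US1/PS0)
  lvl3: tbl 0x52, slot 12 ⇒ 0x55007 (P1/RW1/US1/PS0)
  ✓ 0x55C58  — 4 lookups
#4 VA=0x681C021EEB8 (w,kernel):
  lvl0: tbl 0x33, slot 13 ⇒ 0x56007 (P1/RW1/US1/PS0)
  lvl1: tbl 0x56, slot 7 ⇒ 0x59007 (P1/RW1/US1/PS0)
  lvl2: tbl 0x59, slot 1 ⇒ 0x5B007 (P1/RW1/US1/PS0)
  lvl3: tbl 0x5B, slot 30 ⇒ 0x5C005 (P1/RW0/US1/PS0)
  → PROTECTION_VIOLATION  (4 entries read)

TLB: [["0x18603806", "0x3F"], ["0x3834200C", "0x55"]]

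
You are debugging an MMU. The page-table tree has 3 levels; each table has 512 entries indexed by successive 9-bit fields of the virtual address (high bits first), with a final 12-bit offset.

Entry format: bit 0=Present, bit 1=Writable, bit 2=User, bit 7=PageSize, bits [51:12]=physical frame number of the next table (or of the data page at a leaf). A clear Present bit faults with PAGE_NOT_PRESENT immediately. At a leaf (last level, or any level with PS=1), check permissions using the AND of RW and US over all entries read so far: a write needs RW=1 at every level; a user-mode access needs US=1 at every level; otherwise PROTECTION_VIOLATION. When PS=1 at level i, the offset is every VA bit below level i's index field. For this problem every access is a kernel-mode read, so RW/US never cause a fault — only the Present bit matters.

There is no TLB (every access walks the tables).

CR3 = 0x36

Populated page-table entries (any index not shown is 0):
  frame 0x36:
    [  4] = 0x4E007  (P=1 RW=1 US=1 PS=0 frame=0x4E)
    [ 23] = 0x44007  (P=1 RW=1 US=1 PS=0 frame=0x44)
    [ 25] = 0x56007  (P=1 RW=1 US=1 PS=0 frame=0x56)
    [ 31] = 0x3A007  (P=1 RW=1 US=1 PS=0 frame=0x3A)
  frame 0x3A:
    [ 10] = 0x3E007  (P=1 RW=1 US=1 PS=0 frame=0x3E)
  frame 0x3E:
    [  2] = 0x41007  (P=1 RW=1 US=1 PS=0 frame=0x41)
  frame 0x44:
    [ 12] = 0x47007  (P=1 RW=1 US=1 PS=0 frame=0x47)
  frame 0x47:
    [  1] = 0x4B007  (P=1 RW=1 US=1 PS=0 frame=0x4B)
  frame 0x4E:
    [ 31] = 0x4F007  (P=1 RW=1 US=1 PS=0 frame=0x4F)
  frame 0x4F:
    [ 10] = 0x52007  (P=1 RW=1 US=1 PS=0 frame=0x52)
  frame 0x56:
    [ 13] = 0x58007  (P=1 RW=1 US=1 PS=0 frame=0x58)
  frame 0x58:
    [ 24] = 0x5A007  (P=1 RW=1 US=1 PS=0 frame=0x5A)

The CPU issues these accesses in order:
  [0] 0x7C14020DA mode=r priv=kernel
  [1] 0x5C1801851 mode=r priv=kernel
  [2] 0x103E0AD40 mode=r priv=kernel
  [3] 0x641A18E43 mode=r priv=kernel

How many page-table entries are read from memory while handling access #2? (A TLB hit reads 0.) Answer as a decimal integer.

Per-access translation:
#0 VA=0x7C14020DA (r,kernel):
  L0 @0x36[31] → 0x3A007  P=1,RW=1,US=1,PS=0
  L1 @0x3A[10] → 0x3E007  P=1,RW=1,US=1,PS=0
  L2 @0x3E[2] → 0x41007  P=1,RW=1,US=1,PS=0
  ⇒ phys 0x410DA  [3 reads]
#1 VA=0x5C1801851 (r,kernel):
  L0 @0x36[23] → 0x44007  P=1,RW=1,US=1,PS=0
  L1 @0x44[12] → 0x47007  P=1,RW=1,US=1,PS=0
  L2 @0x47[1] → 0x4B007  P=1,RW=1,US=1,PS=0
  ⇒ phys 0x4B851  [3 reads]
#2 VA=0x103E0AD40 (r,kernel):
  L0 @0x36[4] → 0x4E007  P=1,RW=1,US=1,PS=0
  L1 @0x4E[31] → 0x4F007  P=1,RW=1,US=1,PS=0
  L2 @0x4F[10] → 0x52007  P=1,RW=1,US=1,PS=0
  ⇒ phys 0x52D40  [3 reads]
#3 VA=0x641A18E43 (r,kernel):
  L0 @0x36[25] → 0x56007  P=1,RW=1,US=1,PS=0
  L1 @0x56[13] → 0x58007  P=1,RW=1,US=1,PS=0
  L2 @0x58[24] → 0x5A007  P=1,RW=1,US=1,PS=0
  ⇒ phys 0x5AE43  [3 reads]

Entries read for #2: 3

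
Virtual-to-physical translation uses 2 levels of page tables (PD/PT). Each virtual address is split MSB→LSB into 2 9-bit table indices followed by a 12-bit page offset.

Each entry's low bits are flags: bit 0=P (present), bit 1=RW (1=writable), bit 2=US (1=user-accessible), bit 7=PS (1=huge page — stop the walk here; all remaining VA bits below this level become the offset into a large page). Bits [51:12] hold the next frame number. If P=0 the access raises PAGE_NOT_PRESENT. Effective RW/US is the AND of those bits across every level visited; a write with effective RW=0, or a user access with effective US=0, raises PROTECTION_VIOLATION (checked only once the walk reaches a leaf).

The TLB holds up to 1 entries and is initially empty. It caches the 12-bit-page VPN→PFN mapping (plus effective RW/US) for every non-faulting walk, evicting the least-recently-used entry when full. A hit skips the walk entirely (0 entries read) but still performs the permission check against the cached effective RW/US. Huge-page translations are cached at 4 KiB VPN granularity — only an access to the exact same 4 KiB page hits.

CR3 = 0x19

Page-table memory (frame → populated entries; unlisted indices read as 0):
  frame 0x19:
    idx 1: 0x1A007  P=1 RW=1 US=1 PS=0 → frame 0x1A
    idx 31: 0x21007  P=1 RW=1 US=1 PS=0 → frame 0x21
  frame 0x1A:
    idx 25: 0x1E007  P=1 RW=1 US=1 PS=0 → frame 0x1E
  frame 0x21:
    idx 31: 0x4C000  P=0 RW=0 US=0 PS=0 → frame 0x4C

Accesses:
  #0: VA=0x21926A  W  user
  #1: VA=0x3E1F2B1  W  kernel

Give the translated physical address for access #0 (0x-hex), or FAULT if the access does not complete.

Walk each access:
#0 VA=0x21926A (w,user):
  L0: frame=0x19 idx=1 entry=0x1A007 [P=1 RW=1 US=1 PS=0]
  L1: frame=0x1A idx=25 entry=0x1E007 [P=1 RW=1 US=1 PS=0]
  ⇒ phys 0x1E26A  [2 reads]
#1 VA=0x3E1F2B1 (w,kernel):
  L0: frame=0x19 idx=31 entry=0x21007 [P=1 RW=1 US=1 PS=0]
  L1: frame=0x21 idx=31 entry=0x4C000 [P=0 RW=0 US=0 PS=0]
  → PAGE_NOT_PRESENT  (2 entries read)

Access #0 PA: 0x1E26A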